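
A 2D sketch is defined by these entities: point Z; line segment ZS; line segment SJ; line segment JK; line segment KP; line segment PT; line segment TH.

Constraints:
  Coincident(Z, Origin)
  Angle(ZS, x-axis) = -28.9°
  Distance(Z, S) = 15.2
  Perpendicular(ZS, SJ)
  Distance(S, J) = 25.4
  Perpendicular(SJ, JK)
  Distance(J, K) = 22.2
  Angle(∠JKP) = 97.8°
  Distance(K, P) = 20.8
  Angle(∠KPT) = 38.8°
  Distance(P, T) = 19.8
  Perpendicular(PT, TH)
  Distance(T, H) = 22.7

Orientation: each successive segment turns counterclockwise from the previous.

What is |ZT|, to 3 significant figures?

19.0

Z is at the origin; ZS runs at -28.9° with length 15.2, so S = (13.3, -7.35). The perpendicularity gives SJ at right angles to ZS, so SJ runs at 61.1°; with |SJ| = 25.4, J = (25.6, 14.9). SJ ⟂ JK, so JK runs at 151°; with |JK| = 22.2, K = (6.15, 25.6). ∠JKP = 97.8° gives KP at -127° from the x-axis; with |KP| = 20.8, P = (-6.28, 8.94). ∠KPT = 38.8° gives PT at 14.5° from the x-axis; with |PT| = 19.8, T = (12.9, 13.9). Then |ZT| = |T − Z| = 19.0.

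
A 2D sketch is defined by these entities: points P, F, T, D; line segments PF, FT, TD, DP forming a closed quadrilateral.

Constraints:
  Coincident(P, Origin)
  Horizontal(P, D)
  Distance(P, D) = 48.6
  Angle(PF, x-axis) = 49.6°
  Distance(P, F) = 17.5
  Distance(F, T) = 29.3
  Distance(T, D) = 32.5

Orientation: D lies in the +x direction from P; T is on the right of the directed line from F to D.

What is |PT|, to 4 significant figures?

24.58

Checks: |FT| = 29.30 ✓; |TD| = 32.50 ✓.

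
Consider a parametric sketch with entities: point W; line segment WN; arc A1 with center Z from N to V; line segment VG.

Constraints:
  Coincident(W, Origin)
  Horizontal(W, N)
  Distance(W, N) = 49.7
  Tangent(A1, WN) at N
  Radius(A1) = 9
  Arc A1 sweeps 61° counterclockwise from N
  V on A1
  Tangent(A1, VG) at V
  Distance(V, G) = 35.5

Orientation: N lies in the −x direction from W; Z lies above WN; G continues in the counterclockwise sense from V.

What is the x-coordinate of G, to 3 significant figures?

-24.6

On A1, N sits at bearing -90° from Z; a 61° counterclockwise sweep puts V at bearing -29°, so V = Z + 9.0·(cos -29°, sin -29°) = (-41.8, 4.64). The tangent condition forces ZV to be normal to VG, so VG runs along (−sin -29°, cos -29°); with |VG| = 35.5, G = (-24.6, 35.7). So G.x = -24.6.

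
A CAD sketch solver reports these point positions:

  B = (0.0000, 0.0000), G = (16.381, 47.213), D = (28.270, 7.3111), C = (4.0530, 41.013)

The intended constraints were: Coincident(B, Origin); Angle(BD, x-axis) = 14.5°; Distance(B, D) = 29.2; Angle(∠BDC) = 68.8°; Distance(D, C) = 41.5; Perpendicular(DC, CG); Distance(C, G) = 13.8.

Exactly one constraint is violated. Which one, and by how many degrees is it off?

Perpendicular(DC, CG) — off by 9.00°.

B = (0.00, 0.00) ✓; BD at 14.50° ✓; |BD| = 29.20 ✓; ∠BDC = 68.80° ✓; |DC| = 41.50 ✓; ∠(DC, CG) = 99.00° ✗; |CG| = 13.80 ✓.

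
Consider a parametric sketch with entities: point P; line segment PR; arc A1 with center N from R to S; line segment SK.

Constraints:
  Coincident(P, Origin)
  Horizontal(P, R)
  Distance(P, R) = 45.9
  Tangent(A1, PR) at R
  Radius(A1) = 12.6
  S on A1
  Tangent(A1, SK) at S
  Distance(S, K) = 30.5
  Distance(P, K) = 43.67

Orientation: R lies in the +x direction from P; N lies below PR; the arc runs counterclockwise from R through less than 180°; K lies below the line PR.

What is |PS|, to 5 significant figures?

35.063

Checks: |NS| = 12.60 ✓; ∠(NS, SK) = 90.00° ✓; |SK| = 30.50 ✓; |PK| = 43.67 ✓.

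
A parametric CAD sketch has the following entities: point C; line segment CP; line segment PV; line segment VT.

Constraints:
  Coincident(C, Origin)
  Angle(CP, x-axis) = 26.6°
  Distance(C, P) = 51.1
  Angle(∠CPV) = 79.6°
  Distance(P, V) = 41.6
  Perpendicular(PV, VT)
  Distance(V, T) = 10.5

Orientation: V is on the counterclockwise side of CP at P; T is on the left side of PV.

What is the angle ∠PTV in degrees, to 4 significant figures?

75.83°

C is at the origin; CP runs at 26.6° with length 51.1, so P = 51.1·(cos 26.6°, sin 26.6°) = (45.69, 22.88). ∠CPV = 79.6°, so PV runs at 26.6° + (180° − 79.6°) = 127.0° from the x-axis; with |PV| = 41.6, V = P + 41.6·(cos 127.0°, sin 127.0°) = (20.66, 56.10). PV ⟂ VT; with |VT| = 10.5 on the left of PV, T = V + 10.5·(-0.7986, -0.6018) = (12.27, 49.78). Then cos ∠PTV = TP·TV / (|TP||TV|), giving 75.83°.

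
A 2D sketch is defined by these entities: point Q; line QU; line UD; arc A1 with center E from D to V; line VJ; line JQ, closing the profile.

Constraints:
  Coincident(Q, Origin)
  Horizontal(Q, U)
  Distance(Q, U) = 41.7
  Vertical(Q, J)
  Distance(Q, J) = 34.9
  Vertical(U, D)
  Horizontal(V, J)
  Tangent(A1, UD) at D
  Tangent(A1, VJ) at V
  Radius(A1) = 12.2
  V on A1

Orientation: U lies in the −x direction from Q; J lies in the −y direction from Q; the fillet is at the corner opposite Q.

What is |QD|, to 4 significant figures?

47.48

Q is at the origin; QU is horizontal with |QU| = 41.7 and U on the −x side, so U = (-41.70, 0.000). Q and J share the same x with |QJ| = 34.9 and J on the −y side, so J = (0.000, -34.90). The virtual corner opposite Q is at (-41.70, -34.90). Tangency of A1 to UD means the radius ED is perpendicular to UD and the tangent condition forces EV to be normal to VJ, with radius 12.2, so the center E sits 12.2 in from both sides at E = (-29.50, -22.70). That places the tangent points at D = (-41.70, -22.70) on UD and V = (-29.50, -34.90) on VJ. Then |QD| = |D − Q| = 47.48.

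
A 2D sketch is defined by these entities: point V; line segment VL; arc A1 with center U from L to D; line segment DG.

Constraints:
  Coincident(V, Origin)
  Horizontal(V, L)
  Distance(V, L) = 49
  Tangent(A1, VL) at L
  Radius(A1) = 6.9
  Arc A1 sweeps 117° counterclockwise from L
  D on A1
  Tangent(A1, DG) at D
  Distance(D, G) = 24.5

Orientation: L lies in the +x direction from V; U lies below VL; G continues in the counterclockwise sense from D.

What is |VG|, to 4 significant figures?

62.68

V is at the origin; VL is horizontal with |VL| = 49.0 and L on the +x side, so L = (49.00, 0.000). Tangency of A1 to VL means the radius UL is perpendicular to VL, so U = L + (0, -6.9) = (49.00, -6.900). On A1, L sits at bearing 90° from U; a 117° counterclockwise sweep puts D at bearing 207°, so D = U + 6.9·(cos 207°, sin 207°) = (42.85, -10.03). The tangent condition forces UD to be normal to DG, so DG runs along (−sin 207°, cos 207°); with |DG| = 24.5, G = (53.97, -31.86). Then |VG| = |G − V| = 62.68.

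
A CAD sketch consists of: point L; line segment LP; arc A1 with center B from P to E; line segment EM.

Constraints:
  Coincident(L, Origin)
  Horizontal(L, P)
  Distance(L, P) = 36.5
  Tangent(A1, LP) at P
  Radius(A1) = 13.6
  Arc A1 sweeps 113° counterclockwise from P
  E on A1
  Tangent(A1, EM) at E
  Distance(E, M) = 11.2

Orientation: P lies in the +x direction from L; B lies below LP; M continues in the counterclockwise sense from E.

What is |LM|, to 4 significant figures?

40.72

L is at the origin; L and P share the same y with |LP| = 36.5 and P on the +x side, so P = (36.50, 0.000). The tangent condition forces BP to be normal to LP, so B = P + (0, -13.6) = (36.50, -13.60). On A1, P sits at bearing 90° from B; a 113° counterclockwise sweep puts E at bearing 203°, so E = B + 13.6·(cos 203°, sin 203°) = (23.98, -18.91). Since A1 is tangent to EM there, BE ⟂ EM, so EM runs along (−sin 203°, cos 203°); with |EM| = 11.2, M = (28.36, -29.22). Then |LM| = |M − L| = 40.72.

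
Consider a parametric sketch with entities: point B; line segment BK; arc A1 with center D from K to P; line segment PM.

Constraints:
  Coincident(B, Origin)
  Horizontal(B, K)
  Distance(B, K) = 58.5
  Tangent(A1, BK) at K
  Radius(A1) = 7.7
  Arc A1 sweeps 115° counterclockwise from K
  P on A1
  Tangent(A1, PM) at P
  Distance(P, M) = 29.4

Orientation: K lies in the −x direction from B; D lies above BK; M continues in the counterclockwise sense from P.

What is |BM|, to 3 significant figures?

74.2

On A1, K sits at bearing -90° from D; a 115° counterclockwise sweep puts P at bearing 25°, so P = D + 7.7·(cos 25°, sin 25°) = (-51.5, 11.0). A1 meets PM tangentially, so DP is at right angles to PM, so PM runs along (−sin 25°, cos 25°); with |PM| = 29.4, M = (-63.9, 37.6). Then |BM| = |M − B| = 74.2.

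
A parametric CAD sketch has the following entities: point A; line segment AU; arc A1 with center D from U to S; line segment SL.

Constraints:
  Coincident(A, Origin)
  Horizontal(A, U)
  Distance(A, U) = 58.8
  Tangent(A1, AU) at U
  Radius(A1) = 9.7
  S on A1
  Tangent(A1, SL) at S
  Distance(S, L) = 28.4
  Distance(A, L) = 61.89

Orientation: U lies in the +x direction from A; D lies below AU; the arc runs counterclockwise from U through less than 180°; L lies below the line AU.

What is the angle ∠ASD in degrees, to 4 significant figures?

169.4°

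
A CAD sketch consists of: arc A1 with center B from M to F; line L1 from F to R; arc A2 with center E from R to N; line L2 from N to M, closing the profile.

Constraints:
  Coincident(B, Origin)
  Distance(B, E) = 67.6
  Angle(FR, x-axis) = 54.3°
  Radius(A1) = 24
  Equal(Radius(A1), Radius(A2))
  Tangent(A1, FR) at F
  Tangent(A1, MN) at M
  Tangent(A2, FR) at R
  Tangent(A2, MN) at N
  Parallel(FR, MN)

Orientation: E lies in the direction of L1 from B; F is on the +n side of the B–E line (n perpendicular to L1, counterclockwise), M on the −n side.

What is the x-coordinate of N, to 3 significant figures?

58.9

The slot axis is L1's direction at 54.3°, so u = (cos 54.3°, sin 54.3°) = (0.584, 0.812) and n = (−sin 54.3°, cos 54.3°) = (-0.812, 0.584). B is at the origin and E lies 67.6 along u from B, so E = 67.6·u = (39.4, 54.9). Tangency of A1 to both parallel lines with radius 24.0 puts F and M at B ± 24.0·n: F = (-19.5, 14.0), M = (19.5, -14.0). Equal radii place R and N the same way about E: R = E + 24.0·n = (20.0, 68.9), N = E − 24.0·n = (58.9, 40.9). So N.x = 58.9.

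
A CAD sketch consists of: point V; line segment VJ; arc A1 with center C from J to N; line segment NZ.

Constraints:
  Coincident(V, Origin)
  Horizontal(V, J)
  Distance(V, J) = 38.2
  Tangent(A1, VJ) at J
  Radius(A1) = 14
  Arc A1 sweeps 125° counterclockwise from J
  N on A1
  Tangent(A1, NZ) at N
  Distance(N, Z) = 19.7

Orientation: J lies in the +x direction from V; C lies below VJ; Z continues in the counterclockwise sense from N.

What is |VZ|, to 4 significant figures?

53.88

V is at the origin; VJ is horizontal with |VJ| = 38.2 and J on the +x side, so J = (38.20, 0.000). Tangency of A1 to VJ means the radius CJ is perpendicular to VJ, so C = J + (0, -14) = (38.20, -14.00). On A1, J sits at bearing 90° from C; a 125° counterclockwise sweep puts N at bearing 215°, so N = C + 14.0·(cos 215°, sin 215°) = (26.73, -22.03). Since A1 is tangent to NZ there, CN ⟂ NZ, so NZ runs along (−sin 215°, cos 215°); with |NZ| = 19.7, Z = (38.03, -38.17). Then |VZ| = |Z − V| = 53.88.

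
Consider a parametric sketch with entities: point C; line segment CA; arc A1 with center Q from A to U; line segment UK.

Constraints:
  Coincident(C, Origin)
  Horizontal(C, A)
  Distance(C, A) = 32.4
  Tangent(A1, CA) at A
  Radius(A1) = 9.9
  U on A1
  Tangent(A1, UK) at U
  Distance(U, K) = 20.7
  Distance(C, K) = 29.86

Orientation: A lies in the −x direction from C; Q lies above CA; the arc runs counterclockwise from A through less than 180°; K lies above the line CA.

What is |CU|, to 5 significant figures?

24.025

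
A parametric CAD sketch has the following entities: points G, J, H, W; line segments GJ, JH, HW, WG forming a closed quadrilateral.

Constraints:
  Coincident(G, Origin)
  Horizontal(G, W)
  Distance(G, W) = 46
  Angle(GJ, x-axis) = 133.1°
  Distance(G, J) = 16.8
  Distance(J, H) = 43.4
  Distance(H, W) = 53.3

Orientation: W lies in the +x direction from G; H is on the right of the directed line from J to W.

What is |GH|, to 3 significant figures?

29.2

Checks: G.y = 0.00, W.y = 0.00 ✓; |JH| = 43.40 ✓; |HW| = 53.30 ✓.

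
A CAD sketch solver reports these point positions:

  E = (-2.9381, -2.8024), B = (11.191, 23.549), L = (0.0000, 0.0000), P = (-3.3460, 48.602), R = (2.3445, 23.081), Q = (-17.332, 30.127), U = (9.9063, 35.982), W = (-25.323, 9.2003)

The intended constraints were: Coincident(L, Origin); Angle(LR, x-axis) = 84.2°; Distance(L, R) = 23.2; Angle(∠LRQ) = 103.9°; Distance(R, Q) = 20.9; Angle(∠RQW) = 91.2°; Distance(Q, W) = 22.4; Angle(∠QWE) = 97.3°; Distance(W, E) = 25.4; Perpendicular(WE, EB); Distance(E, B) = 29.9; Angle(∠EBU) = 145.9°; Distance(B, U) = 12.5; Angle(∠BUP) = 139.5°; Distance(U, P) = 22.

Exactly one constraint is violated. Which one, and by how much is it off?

Distance(U, P) = 22 — off by 3.70.

L = (0.00, 0.00) ✓; LR at 84.20° ✓; |LR| = 23.20 ✓; ∠LRQ = 103.9° ✓; |RQ| = 20.90 ✓; ∠RQW = 91.20° ✓; |QW| = 22.40 ✓; ∠QWE = 97.30° ✓; |WE| = 25.40 ✓; ∠(WE, EB) = 90.00° ✓; |EB| = 29.90 ✓; ∠EBU = 145.9° ✓; |BU| = 12.50 ✓; ∠BUP = 139.5° ✓; |UP| = 18.30 ✗.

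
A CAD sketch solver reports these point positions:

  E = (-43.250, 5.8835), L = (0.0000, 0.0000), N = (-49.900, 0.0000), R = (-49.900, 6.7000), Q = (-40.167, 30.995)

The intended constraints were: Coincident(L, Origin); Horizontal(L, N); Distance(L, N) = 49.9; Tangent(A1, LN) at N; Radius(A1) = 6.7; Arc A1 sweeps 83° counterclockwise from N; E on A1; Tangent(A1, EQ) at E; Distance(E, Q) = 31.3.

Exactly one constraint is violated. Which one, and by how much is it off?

Distance(E, Q) = 31.3 — off by 6.00.

L = (0.00, 0.00) ✓; L.y = 0.00, N.y = 0.00 ✓; |LN| = 49.90 ✓; ∠(RN, NL) = 90.00° ✓; |RN| = 6.700 ✓; bearing(R→E) − bearing(R→N) = 83.00° ✓; |RE| = 6.700 ✓; ∠(RE, EQ) = 90.00° ✓; |EQ| = 25.30 ✗.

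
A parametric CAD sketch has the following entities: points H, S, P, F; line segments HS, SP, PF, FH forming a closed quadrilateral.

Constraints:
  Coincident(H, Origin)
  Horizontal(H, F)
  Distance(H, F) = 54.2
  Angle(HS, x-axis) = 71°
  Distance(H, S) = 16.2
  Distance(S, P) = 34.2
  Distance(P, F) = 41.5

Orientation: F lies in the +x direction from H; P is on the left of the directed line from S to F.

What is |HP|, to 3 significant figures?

48.4

Checks: |SP| = 34.20 ✓; |PF| = 41.50 ✓.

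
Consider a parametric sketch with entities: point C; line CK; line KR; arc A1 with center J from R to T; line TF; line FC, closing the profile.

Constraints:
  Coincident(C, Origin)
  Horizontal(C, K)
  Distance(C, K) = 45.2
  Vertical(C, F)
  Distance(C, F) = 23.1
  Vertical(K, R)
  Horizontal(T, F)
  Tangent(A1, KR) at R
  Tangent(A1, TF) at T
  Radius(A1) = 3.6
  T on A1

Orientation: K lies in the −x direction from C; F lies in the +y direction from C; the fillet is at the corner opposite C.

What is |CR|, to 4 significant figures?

49.23

C is at the origin; C and K share the same y with |CK| = 45.2 and K on the −x side, so K = (-45.20, 0.000). C and F share the same x with |CF| = 23.1 and F on the +y side, so F = (0.000, 23.10). The virtual corner opposite C is at (-45.20, 23.10). Since A1 is tangent to KR there, JR ⟂ KR and tangency of A1 to TF means the radius JT is perpendicular to TF, with radius 3.6, so the center J sits 3.6 in from both sides at J = (-41.60, 19.50). That places the tangent points at R = (-45.20, 19.50) on KR and T = (-41.60, 23.10) on TF. Then |CR| = |R − C| = 49.23.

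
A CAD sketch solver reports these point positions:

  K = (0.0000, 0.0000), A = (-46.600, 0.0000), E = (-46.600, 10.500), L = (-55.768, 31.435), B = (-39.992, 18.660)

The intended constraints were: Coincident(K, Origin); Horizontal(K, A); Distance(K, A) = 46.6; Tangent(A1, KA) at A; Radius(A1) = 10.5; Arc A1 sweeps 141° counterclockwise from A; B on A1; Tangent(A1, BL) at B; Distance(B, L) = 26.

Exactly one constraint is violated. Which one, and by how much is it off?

Distance(B, L) = 26 — off by 5.70.

K = (0.00, 0.00) ✓; K.y = 0.00, A.y = 0.00 ✓; |KA| = 46.60 ✓; ∠(EA, AK) = 90.00° ✓; |EA| = 10.50 ✓; bearing(E→B) − bearing(E→A) = 141.0° ✓; |EB| = 10.50 ✓; ∠(EB, BL) = 90.00° ✓; |BL| = 20.30 ✗.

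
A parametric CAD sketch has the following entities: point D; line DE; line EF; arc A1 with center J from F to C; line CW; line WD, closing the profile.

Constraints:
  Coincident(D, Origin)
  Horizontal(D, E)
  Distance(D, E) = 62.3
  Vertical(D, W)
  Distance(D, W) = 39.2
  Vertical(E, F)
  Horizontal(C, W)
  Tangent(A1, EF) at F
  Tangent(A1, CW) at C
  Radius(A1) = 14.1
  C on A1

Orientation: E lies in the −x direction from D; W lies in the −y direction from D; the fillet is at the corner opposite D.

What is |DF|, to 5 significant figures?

67.166

D is at the origin; D and E share the same y with |DE| = 62.3 and E on the −x side, so E = (-62.300, 0.0000). D and W share the same x with |DW| = 39.2 and W on the −y side, so W = (0.0000, -39.200). The virtual corner opposite D is at (-62.300, -39.200). The tangent condition forces JF to be normal to EF and the tangent condition forces JC to be normal to CW, with radius 14.1, so the center J sits 14.1 in from both sides at J = (-48.200, -25.100). That places the tangent points at F = (-62.300, -25.100) on EF and C = (-48.200, -39.200) on CW. Then |DF| = |F − D| = 67.166.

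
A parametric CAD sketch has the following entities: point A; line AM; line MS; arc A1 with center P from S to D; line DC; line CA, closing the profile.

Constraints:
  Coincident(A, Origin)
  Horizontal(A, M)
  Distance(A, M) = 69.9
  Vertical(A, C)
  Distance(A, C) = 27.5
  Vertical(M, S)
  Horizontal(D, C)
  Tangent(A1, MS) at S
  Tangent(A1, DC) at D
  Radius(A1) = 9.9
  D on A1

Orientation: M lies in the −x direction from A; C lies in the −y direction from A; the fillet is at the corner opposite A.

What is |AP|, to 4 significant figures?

62.53

AC is vertical with |AC| = 27.5 and C on the −y side, so C = (0.000, -27.50). The virtual corner opposite A is at (-69.90, -27.50). The tangent condition forces PS to be normal to MS and the tangent condition forces PD to be normal to DC, with radius 9.9, so the center P sits 9.9 in from both sides at P = (-60.00, -17.60). Then |AP| = |P − A| = 62.53.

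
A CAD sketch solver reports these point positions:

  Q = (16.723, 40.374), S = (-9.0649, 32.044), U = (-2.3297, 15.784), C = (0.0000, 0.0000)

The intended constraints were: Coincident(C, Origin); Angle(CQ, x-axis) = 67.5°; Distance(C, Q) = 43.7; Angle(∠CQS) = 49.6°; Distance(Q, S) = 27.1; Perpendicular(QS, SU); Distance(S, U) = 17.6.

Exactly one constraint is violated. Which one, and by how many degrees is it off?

Perpendicular(QS, SU) — off by 4.60°.

C = (0.00, 0.00) ✓; CQ at 67.50° ✓; |CQ| = 43.70 ✓; ∠CQS = 49.60° ✓; |QS| = 27.10 ✓; ∠(QS, SU) = 94.60° ✗; |SU| = 17.60 ✓.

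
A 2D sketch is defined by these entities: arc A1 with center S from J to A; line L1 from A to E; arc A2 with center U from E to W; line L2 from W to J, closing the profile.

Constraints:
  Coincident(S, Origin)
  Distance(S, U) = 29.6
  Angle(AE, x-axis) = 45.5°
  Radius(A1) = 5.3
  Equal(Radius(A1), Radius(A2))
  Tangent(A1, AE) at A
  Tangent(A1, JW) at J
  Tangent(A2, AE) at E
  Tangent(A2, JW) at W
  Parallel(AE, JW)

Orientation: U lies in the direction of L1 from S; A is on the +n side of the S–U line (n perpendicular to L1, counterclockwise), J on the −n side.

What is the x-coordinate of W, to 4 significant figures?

24.53

The slot axis is L1's direction at 45.5°, so u = (cos 45.5°, sin 45.5°) = (0.7009, 0.7133) and n = (−sin 45.5°, cos 45.5°) = (-0.7133, 0.7009). S is at the origin and U lies 29.6 along u from S, so U = 29.6·u = (20.75, 21.11). Tangency of A1 to both parallel lines with radius 5.3 puts A and J at S ± 5.3·n: A = (-3.780, 3.715), J = (3.780, -3.715). Equal radii place E and W the same way about U: E = U + 5.3·n = (16.97, 24.83), W = U − 5.3·n = (24.53, 17.40). So W.x = 24.53.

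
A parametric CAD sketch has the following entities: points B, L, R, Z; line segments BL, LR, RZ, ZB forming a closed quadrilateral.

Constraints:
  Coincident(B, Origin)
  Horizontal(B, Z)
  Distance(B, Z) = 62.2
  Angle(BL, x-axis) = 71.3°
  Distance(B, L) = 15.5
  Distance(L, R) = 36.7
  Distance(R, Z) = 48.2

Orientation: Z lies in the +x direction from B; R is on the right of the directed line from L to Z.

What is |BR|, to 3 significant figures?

26.7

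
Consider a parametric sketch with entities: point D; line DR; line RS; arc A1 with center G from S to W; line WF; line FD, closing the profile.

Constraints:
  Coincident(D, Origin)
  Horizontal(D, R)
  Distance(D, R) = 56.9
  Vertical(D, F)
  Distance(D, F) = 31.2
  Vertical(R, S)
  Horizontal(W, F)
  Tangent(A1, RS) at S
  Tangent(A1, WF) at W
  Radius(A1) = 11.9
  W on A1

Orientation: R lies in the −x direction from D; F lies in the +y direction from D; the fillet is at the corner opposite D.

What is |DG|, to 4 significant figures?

48.96

D is at the origin; DR is horizontal with |DR| = 56.9 and R on the −x side, so R = (-56.90, 0.000). D and F share the same x with |DF| = 31.2 and F on the +y side, so F = (0.000, 31.20). The virtual corner opposite D is at (-56.90, 31.20). A1 meets RS tangentially, so GS is at right angles to RS and tangency of A1 to WF means the radius GW is perpendicular to WF, with radius 11.9, so the center G sits 11.9 in from both sides at G = (-45.00, 19.30). Then |DG| = |G − D| = 48.96.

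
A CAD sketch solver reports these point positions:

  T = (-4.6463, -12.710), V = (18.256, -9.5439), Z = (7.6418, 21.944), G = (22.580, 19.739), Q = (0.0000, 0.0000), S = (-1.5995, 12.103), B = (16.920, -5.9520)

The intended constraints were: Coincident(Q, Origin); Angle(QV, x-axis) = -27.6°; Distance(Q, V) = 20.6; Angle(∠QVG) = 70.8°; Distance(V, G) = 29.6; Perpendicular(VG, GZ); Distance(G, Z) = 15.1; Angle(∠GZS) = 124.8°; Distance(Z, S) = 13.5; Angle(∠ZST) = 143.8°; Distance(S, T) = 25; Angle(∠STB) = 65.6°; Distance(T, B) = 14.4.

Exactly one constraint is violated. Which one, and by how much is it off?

Distance(T, B) = 14.4 — off by 8.20.

Q = (0.00, 0.00) ✓; QV at -27.60° ✓; |QV| = 20.60 ✓; ∠QVG = 70.80° ✓; |VG| = 29.60 ✓; ∠(VG, GZ) = 90.00° ✓; |GZ| = 15.10 ✓; ∠GZS = 124.8° ✓; |ZS| = 13.50 ✓; ∠ZST = 143.8° ✓; |ST| = 25.00 ✓; ∠STB = 65.60° ✓; |TB| = 22.60 ✗.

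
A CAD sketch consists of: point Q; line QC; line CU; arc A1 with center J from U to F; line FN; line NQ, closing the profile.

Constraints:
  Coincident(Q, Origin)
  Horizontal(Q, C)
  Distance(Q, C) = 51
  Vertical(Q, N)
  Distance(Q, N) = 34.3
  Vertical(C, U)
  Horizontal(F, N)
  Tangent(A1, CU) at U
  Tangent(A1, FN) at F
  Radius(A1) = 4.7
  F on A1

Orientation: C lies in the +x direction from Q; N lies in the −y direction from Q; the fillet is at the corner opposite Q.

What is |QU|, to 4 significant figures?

58.97

Q is at the origin; Q and C share the same y with |QC| = 51.0 and C on the +x side, so C = (51.00, 0.000). Q and N share the same x with |QN| = 34.3 and N on the −y side, so N = (0.000, -34.30). The virtual corner opposite Q is at (51.00, -34.30). Tangency of A1 to CU means the radius JU is perpendicular to CU and the tangent condition forces JF to be normal to FN, with radius 4.7, so the center J sits 4.7 in from both sides at J = (46.30, -29.60). That places the tangent points at U = (51.00, -29.60) on CU and F = (46.30, -34.30) on FN. Then |QU| = |U − Q| = 58.97.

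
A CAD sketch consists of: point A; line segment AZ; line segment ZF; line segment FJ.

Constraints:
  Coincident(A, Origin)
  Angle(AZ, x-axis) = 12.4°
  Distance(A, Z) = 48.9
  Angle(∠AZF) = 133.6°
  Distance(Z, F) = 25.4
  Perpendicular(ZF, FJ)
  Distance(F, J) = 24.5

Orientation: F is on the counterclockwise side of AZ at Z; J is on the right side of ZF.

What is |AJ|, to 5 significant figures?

84.172

A is at the origin; AZ runs at 12.4° with length 48.9, so Z = 48.9·(cos 12.4°, sin 12.4°) = (47.759, 10.501). ∠AZF = 133.6°, so ZF runs at 12.4° + (180° − 133.6°) = 58.800° from the x-axis; with |ZF| = 25.4, F = Z + 25.4·(cos 58.800°, sin 58.800°) = (60.917, 32.227). The perpendicularity gives FJ at right angles to ZF; with |FJ| = 24.5 on the right of ZF, J = F + 24.5·(0.85536, -0.51803) = (81.874, 19.535). Then |AJ| = |J − A| = 84.172.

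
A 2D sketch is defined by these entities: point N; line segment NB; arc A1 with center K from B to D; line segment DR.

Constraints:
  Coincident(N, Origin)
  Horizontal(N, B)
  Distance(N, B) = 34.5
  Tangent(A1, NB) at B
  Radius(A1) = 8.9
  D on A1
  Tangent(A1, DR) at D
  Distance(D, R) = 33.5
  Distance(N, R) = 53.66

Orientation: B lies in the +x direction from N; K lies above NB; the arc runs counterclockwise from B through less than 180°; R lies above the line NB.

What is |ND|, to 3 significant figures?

44.5

N is at the origin; NB is horizontal with |NB| = 34.5 and B on the +x side, so B = (34.5, 0.00). Since A1 is tangent to NB there, KB ⟂ NB, so K = B + (0, 8.9) = (34.5, 8.90). Since KD ⟂ DR (tangency), |KR| = √(8.9² + 33.5²) = 34.7 regardless of where D sits on A1. So R lies on both circle(N, 53.66) and circle(K, 34.7); the above-NB intersection is R = (31.5, 43.4). D is the foot of the tangent from R: D = (42.9, 11.9).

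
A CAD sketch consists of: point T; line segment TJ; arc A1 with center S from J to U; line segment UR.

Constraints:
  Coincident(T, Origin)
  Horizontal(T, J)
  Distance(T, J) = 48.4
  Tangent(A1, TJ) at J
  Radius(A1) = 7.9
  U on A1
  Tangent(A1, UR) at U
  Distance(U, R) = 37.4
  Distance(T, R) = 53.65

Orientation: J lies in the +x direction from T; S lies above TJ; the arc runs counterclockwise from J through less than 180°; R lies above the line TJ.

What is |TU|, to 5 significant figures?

56.183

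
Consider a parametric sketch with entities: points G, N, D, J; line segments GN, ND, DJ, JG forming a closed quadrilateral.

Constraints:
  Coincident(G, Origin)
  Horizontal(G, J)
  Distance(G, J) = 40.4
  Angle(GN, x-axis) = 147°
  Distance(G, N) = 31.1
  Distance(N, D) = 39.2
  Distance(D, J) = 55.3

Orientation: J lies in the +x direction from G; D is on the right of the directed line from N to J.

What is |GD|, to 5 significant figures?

22.495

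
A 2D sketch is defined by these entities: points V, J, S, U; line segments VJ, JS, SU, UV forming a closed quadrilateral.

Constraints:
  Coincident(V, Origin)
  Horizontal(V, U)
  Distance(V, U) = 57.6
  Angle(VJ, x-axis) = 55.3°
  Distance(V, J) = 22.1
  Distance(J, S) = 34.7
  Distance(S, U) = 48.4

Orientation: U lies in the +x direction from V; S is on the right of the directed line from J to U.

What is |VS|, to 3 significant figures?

20.5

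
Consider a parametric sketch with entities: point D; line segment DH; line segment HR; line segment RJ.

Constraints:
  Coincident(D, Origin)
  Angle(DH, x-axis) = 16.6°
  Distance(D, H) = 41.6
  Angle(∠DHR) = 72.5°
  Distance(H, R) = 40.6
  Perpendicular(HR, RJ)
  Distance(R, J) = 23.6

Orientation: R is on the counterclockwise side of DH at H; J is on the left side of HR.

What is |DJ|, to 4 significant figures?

32.36

D is at the origin; DH runs at 16.6° with length 41.6, so H = 41.6·(cos 16.6°, sin 16.6°) = (39.87, 11.88). ∠DHR = 72.5°, so HR runs at 16.6° + (180° − 72.5°) = 124.1° from the x-axis; with |HR| = 40.6, R = H + 40.6·(cos 124.1°, sin 124.1°) = (17.10, 45.50). HR ⟂ RJ; with |RJ| = 23.6 on the left of HR, J = R + 23.6·(-0.8281, -0.5606) = (-2.438, 32.27). Then |DJ| = |J − D| = 32.36.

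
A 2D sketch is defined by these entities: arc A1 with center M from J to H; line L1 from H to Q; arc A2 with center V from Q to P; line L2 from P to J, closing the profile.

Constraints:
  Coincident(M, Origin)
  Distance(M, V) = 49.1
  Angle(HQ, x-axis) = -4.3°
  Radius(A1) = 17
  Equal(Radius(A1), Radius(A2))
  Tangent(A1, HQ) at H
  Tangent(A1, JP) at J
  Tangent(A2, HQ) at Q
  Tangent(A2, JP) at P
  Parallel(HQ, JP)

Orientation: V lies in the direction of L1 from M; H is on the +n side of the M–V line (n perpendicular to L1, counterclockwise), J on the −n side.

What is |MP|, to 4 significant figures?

51.96

The slot axis is L1's direction at -4.3°, so u = (cos -4.3°, sin -4.3°) = (0.9972, -0.07498) and n = (−sin -4.3°, cos -4.3°) = (0.07498, 0.9972). M is at the origin and V lies 49.1 along u from M, so V = 49.1·u = (48.96, -3.681). Tangency of A1 to both parallel lines with radius 17.0 puts H and J at M ± 17.0·n: H = (1.275, 16.95), J = (-1.275, -16.95). Equal radii place Q and P the same way about V: Q = V + 17.0·n = (50.24, 13.27), P = V − 17.0·n = (47.69, -20.63). Then |MP| = |P − M| = 51.96.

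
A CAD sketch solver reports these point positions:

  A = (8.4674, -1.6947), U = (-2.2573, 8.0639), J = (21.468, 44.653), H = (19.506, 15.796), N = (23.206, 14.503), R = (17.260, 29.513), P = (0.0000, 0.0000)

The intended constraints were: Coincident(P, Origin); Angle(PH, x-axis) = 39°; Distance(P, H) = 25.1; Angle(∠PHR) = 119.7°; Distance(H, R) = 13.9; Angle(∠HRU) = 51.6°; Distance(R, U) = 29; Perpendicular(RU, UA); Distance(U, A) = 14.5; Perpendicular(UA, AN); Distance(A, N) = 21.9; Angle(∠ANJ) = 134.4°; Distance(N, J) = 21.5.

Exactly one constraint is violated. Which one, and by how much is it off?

Distance(N, J) = 21.5 — off by 8.70.

P = (0.00, 0.00) ✓; PH at 39.00° ✓; |PH| = 25.10 ✓; ∠PHR = 119.7° ✓; |HR| = 13.90 ✓; ∠HRU = 51.60° ✓; |RU| = 29.00 ✓; ∠(RU, UA) = 90.00° ✓; |UA| = 14.50 ✓; ∠(UA, AN) = 90.00° ✓; |AN| = 21.90 ✓; ∠ANJ = 134.4° ✓; |NJ| = 30.20 ✗.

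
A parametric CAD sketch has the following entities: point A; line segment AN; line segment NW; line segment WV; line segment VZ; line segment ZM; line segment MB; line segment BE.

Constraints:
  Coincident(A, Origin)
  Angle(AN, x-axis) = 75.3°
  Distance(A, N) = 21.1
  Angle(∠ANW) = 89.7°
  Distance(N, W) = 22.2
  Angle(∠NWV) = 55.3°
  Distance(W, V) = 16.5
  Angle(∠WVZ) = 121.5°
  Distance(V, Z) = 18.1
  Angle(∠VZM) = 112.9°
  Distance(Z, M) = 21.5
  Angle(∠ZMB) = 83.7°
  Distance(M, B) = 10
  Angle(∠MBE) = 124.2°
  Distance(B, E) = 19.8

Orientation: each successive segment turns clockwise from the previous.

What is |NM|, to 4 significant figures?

14.68

A is at the origin; AN runs at 75.3° with length 21.1, so N = (5.354, 20.41). ∠ANW = 89.7° gives NW at -15.00° from the x-axis; with |NW| = 22.2, W = (26.80, 14.66). ∠NWV = 55.3° gives WV at -139.7° from the x-axis; with |WV| = 16.5, V = (14.21, 3.992). ∠WVZ = 121.5° gives VZ at 161.8° from the x-axis; with |VZ| = 18.1, Z = (-2.981, 9.645). ∠VZM = 112.9° gives ZM at 94.70° from the x-axis; with |ZM| = 21.5, M = (-4.742, 31.07). Then |NM| = |M − N| = 14.68.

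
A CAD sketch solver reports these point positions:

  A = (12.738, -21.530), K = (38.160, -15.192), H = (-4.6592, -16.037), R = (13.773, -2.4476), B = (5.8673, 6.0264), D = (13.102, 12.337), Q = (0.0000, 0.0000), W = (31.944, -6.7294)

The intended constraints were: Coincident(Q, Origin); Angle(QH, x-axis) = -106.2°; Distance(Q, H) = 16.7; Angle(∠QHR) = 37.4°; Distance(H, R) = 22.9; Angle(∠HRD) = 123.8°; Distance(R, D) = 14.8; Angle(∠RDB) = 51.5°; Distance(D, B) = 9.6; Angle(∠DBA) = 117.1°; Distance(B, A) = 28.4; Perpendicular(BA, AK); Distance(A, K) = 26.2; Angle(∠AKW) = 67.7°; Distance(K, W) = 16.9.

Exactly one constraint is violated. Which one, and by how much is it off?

Distance(K, W) = 16.9 — off by 6.40.

Q = (0.00, 0.00) ✓; QH at -106.2° ✓; |QH| = 16.70 ✓; ∠QHR = 37.40° ✓; |HR| = 22.90 ✓; ∠HRD = 123.8° ✓; |RD| = 14.80 ✓; ∠RDB = 51.50° ✓; |DB| = 9.600 ✓; ∠DBA = 117.1° ✓; |BA| = 28.40 ✓; ∠(BA, AK) = 90.00° ✓; |AK| = 26.20 ✓; ∠AKW = 67.70° ✓; |KW| = 10.50 ✗.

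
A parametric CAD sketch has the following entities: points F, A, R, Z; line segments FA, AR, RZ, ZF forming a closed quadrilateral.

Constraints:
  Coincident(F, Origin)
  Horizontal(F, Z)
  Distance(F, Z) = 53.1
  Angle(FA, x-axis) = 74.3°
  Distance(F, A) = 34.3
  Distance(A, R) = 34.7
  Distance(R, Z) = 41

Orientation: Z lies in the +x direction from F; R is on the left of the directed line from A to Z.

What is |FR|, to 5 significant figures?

58.830

Checks: |AR| = 34.70 ✓; |RZ| = 41.00 ✓.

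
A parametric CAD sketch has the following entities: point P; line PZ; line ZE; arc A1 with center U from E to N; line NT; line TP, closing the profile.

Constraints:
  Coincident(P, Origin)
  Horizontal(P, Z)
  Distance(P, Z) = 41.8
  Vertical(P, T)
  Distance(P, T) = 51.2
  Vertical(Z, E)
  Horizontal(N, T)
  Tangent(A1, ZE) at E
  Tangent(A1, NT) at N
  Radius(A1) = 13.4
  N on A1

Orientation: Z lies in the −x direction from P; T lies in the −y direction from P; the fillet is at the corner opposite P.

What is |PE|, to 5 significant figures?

56.357

The virtual corner opposite P is at (-41.800, -51.200). The tangent condition forces UE to be normal to ZE and tangency of A1 to NT means the radius UN is perpendicular to NT, with radius 13.4, so the center U sits 13.4 in from both sides at U = (-28.400, -37.800). That places the tangent points at E = (-41.800, -37.800) on ZE and N = (-28.400, -51.200) on NT. Then |PE| = |E − P| = 56.357.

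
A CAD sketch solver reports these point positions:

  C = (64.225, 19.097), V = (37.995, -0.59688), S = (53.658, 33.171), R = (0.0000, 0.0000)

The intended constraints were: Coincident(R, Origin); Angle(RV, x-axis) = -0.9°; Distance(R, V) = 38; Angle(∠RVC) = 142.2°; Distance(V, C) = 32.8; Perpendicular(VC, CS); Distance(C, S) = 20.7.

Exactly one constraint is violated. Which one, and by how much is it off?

Distance(C, S) = 20.7 — off by 3.10.

R = (0.00, 0.00) ✓; RV at -0.9000° ✓; |RV| = 38.00 ✓; ∠RVC = 142.2° ✓; |VC| = 32.80 ✓; ∠(VC, CS) = 90.00° ✓; |CS| = 17.60 ✗.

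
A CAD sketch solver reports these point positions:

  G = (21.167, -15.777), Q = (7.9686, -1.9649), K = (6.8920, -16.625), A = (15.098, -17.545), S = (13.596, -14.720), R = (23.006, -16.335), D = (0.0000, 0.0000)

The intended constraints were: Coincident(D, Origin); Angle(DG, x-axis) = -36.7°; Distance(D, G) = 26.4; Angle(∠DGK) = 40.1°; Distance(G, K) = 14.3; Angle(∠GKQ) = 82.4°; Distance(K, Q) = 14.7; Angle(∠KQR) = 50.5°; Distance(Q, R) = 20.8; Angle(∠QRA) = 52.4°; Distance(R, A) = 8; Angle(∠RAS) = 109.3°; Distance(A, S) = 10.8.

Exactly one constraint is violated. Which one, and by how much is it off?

Distance(A, S) = 10.8 — off by 7.60.

D = (0.00, 0.00) ✓; DG at -36.70° ✓; |DG| = 26.40 ✓; ∠DGK = 40.10° ✓; |GK| = 14.30 ✓; ∠GKQ = 82.40° ✓; |KQ| = 14.70 ✓; ∠KQR = 50.50° ✓; |QR| = 20.80 ✓; ∠QRA = 52.40° ✓; |RA| = 8.000 ✓; ∠RAS = 109.3° ✓; |AS| = 3.199 ✗.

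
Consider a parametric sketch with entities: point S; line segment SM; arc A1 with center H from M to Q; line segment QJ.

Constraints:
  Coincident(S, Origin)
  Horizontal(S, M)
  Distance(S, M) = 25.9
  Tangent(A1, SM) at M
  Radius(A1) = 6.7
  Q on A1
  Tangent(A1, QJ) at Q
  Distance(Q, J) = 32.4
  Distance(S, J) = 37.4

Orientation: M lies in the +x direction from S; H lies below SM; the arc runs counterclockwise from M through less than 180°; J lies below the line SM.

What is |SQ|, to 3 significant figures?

20.1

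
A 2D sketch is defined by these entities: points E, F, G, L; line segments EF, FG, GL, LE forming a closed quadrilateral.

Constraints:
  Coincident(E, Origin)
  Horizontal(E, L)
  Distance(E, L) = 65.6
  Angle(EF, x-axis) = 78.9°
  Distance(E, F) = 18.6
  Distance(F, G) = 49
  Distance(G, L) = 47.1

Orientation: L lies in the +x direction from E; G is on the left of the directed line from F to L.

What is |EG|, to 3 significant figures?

62.8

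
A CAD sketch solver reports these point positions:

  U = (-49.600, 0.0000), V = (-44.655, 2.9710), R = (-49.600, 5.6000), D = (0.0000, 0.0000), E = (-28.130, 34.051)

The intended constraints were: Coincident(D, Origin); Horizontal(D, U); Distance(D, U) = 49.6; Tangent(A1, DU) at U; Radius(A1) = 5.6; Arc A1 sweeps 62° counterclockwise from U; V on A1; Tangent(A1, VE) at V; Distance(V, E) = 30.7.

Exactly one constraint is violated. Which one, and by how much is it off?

Distance(V, E) = 30.7 — off by 4.50.

D = (0.00, 0.00) ✓; D.y = 0.00, U.y = 0.00 ✓; |DU| = 49.60 ✓; ∠(RU, UD) = 90.00° ✓; |RU| = 5.600 ✓; bearing(R→V) − bearing(R→U) = 62.00° ✓; |RV| = 5.600 ✓; ∠(RV, VE) = 90.00° ✓; |VE| = 35.20 ✗.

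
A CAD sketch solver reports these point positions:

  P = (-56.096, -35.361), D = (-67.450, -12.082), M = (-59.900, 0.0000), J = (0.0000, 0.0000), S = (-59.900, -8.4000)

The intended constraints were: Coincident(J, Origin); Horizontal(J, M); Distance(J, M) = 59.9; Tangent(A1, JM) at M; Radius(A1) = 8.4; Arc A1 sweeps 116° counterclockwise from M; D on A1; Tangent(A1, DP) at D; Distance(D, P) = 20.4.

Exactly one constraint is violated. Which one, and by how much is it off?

Distance(D, P) = 20.4 — off by 5.50.

J = (0.00, 0.00) ✓; J.y = 0.00, M.y = 0.00 ✓; |JM| = 59.90 ✓; ∠(SM, MJ) = 90.00° ✓; |SM| = 8.400 ✓; bearing(S→D) − bearing(S→M) = 116.0° ✓; |SD| = 8.400 ✓; ∠(SD, DP) = 90.00° ✓; |DP| = 25.90 ✗.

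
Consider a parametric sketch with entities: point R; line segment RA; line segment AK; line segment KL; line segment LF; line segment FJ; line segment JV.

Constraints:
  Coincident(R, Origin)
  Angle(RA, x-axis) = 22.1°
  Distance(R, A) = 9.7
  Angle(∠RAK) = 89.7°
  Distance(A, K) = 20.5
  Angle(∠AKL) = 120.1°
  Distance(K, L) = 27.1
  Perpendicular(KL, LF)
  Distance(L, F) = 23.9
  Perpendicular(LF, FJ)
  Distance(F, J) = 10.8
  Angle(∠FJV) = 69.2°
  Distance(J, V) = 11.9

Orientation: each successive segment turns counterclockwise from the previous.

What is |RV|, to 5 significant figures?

24.433

LF ⟂ FJ, so FJ runs at -7.7000°; with |FJ| = 10.8, J = (-18.180, 1.1020). ∠FJV = 69.2° gives JV at 103.10° from the x-axis; with |JV| = 11.9, V = (-20.877, 12.692). Then |RV| = |V − R| = 24.433.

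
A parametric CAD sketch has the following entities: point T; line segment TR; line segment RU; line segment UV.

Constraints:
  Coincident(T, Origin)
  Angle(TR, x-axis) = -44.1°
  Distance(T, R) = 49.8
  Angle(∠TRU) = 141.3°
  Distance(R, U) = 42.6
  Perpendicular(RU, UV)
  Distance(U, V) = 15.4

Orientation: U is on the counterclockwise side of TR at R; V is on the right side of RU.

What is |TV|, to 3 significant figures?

93.8

∠TRU = 141.3°, so RU runs at -44.1° + (180° − 141.3°) = -5.40° from the x-axis; with |RU| = 42.6, U = R + 42.6·(cos -5.40°, sin -5.40°) = (78.2, -38.7). RU is perpendicular to UV; with |UV| = 15.4 on the right of RU, V = U + 15.4·(-0.0941, -0.996) = (76.7, -54.0). Then |TV| = |V − T| = 93.8.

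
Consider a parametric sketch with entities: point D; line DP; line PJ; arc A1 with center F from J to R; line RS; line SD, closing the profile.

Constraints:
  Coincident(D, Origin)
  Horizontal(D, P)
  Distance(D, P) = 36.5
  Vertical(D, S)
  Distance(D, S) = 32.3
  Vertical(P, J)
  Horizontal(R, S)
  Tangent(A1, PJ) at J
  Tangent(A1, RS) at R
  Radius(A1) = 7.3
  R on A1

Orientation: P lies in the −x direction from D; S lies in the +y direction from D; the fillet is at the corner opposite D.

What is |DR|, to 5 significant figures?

43.542

The virtual corner opposite D is at (-36.500, 32.300). Since A1 is tangent to PJ there, FJ ⟂ PJ and A1 meets RS tangentially, so FR is at right angles to RS, with radius 7.3, so the center F sits 7.3 in from both sides at F = (-29.200, 25.000). That places the tangent points at J = (-36.500, 25.000) on PJ and R = (-29.200, 32.300) on RS. Then |DR| = |R − D| = 43.542.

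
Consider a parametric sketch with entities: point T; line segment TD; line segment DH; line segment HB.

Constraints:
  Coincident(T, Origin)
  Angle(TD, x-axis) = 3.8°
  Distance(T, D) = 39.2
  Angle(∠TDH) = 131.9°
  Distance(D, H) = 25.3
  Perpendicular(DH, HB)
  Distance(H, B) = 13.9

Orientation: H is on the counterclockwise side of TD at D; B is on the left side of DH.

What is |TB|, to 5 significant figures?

53.698

T is at the origin; TD runs at 3.8° with length 39.2, so D = 39.2·(cos 3.8°, sin 3.8°) = (39.114, 2.5979). ∠TDH = 131.9°, so DH runs at 3.8° + (180° − 131.9°) = 51.900° from the x-axis; with |DH| = 25.3, H = D + 25.3·(cos 51.900°, sin 51.900°) = (54.725, 22.507). The perpendicularity gives HB at right angles to DH; with |HB| = 13.9 on the left of DH, B = H + 13.9·(-0.78694, 0.61704) = (43.786, 31.084). Then |TB| = |B − T| = 53.698.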